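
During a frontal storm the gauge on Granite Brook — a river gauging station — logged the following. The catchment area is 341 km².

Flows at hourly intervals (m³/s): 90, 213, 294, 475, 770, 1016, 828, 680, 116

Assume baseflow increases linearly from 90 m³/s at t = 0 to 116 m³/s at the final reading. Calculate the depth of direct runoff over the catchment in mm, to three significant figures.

d ≈ 37.5 mm

Direct runoff: 0.00, 119.75, 197.50, 375.25, 667.00, 909.75, 718.50, 567.25, 0.00 m³/s; ΣQ_DR = 3555 m³/s.
V = ΣQ_DR · Δt = 3555 × 3600 s = 1.280 × 10^7 m³.
Over A = 341 km², depth = V / A = 37.5 mm.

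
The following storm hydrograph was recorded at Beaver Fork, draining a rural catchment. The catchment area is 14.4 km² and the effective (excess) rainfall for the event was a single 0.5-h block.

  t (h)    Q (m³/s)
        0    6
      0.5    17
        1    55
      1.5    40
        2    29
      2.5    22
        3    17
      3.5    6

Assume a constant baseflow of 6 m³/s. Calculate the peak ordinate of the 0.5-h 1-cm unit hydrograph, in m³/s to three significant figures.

U_p ≈ 27.2 m³/s

Direct runoff: 0.0, 11.0, 49.0, 34.0, 23.0, 16.0, 11.0, 0.0 m³/s; ΣQ_DR = 144.0 m³/s, peak = 49.0 m³/s.
Runoff depth d = ΣQ_DR·Δt / A = 144.0 × 1800 / (14.4 km²) = 18.00 mm.
The 1-cm UH is the DRH scaled by (10 mm)/d, so U_p = 49.0 × 10/18.00 = 27.2 m³/s.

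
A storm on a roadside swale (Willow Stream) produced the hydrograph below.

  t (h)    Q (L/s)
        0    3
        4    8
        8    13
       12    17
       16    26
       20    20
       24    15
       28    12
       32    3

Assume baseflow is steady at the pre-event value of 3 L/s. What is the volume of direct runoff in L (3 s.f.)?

Direct-runoff ordinates (Q − Q_b): 0.0, 5.0, 10.0, 14.0, 23.0, 17.0, 12.0, 9.0, 0.0 L/s.
ΣQ_DR = 90.00 L/s.
With Δt = 4 h = 14400 s, V = ΣQ_DR · Δt = 90.00 × 14400 = 1.30 × 10^6 L.

V ≈ 1.30 × 10^6 L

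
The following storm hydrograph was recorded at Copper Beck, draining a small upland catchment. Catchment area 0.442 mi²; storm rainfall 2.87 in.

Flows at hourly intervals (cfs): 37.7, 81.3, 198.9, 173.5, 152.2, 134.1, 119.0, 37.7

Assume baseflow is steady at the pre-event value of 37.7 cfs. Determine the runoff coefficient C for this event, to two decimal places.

C ≈ 0.77

ΣQ_DR = 632.8 cfs; V = ΣQ_DR·Δt = 2.278 × 10^6 ft³.
Runoff depth d = V / A = 2.218 in.
C = d / P = 2.218 / 2.87 = 0.77.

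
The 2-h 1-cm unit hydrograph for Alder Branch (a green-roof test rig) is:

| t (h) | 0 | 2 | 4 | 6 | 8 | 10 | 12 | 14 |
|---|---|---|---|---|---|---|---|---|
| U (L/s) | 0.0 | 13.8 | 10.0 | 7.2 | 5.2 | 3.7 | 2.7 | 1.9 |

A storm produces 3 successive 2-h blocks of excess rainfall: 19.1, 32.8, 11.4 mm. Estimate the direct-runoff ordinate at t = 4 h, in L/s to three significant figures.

Q ≈ 64.4 L/s

By discrete convolution, Q_j = Σ (P_i / 10 mm) · U_{j−i}.
At t = 4 h (j=2): Q = (19.1/10)·10.0 + (32.8/10)·13.8 + (11.4/10)·0.0 = 64.4 L/s.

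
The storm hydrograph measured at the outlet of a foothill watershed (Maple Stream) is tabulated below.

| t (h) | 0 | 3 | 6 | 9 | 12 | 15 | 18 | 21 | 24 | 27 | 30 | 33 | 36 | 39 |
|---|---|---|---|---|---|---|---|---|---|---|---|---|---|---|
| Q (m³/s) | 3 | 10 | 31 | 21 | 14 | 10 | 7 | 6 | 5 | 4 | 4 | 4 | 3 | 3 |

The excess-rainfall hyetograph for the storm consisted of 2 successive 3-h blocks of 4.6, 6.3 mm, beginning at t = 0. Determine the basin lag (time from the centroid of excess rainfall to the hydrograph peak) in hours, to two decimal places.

t_L ≈ 2.77 h

Centroid of excess rainfall: t_c = Σ P_i·t̄_i / ΣP_i = 3.2339 h (block centres at 1.5, 4.5 h).
Hydrograph peak occurs at t = 6 h, so basin lag t_L = 6 − 3.2339 = 2.77 h.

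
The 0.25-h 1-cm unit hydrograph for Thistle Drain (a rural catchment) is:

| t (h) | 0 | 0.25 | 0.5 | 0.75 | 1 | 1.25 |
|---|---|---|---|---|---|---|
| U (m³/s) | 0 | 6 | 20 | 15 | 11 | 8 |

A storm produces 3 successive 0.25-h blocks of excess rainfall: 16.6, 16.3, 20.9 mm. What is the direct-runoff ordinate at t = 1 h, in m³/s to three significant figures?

By discrete convolution, Q_j = Σ (P_i / 10 mm) · U_{j−i}.
At t = 1 h (j=4): Q = (16.6/10)·11 + (16.3/10)·15 + (20.9/10)·20 = 84.5 m³/s.

Q ≈ 84.5 m³/s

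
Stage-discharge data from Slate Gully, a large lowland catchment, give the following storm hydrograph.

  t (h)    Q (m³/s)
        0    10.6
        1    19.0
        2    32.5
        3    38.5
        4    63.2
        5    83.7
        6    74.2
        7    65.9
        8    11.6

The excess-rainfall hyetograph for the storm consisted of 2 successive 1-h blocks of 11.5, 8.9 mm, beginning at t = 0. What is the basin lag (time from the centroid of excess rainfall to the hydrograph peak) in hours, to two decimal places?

Centroid of excess rainfall: t_c = Σ P_i·t̄_i / ΣP_i = 0.9363 h (block centres at 0.5, 1.5 h).
Hydrograph peak occurs at t = 5 h, so basin lag t_L = 5 − 0.9363 = 4.06 h.

t_L ≈ 4.06 h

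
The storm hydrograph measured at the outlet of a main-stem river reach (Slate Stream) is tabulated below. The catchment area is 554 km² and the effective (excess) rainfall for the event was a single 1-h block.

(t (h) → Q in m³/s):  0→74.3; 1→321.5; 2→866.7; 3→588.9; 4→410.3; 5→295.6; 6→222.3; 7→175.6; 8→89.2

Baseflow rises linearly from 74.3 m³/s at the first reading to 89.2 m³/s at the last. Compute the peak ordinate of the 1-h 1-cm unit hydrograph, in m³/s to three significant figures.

U_p ≈ 526 m³/s

Direct runoff: 0.00, 245.34, 788.67, 509.01, 328.55, 211.99, 136.82, 88.26, 0.00 m³/s; ΣQ_DR = 2309 m³/s, peak = 788.67 m³/s.
Runoff depth d = ΣQ_DR·Δt / A = 2309 × 3600 / (554 km²) = 15.00 mm.
The 1-cm UH is the DRH scaled by (10 mm)/d, so U_p = 788.67 × 10/15.00 = 526 m³/s.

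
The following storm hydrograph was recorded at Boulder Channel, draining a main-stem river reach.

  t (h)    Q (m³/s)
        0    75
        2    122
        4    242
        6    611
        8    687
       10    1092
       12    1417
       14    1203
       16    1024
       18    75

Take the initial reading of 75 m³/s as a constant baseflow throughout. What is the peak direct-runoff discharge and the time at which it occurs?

Subtracting baseflow gives direct-runoff ordinates: 0.0, 47.0, 167.0, 536.0, 612.0, 1017.0, 1342.0, 1128.0, 949.0, 0.0 m³/s.
The maximum is 1342.0 m³/s, occurring at the reading for t = 12 h.

Q_p = 1342.0 m³/s at t = 12 h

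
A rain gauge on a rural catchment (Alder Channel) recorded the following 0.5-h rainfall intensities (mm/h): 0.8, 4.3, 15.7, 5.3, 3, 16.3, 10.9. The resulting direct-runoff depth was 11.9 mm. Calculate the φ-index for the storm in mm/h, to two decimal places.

φ ≈ 6.37 mm/h

Only the 3 blocks with intensity above φ contribute runoff: 15.7, 16.3, 10.9 mm/h.
Σ(I−φ)·Δt = d  ⇒  (15.7+16.3+10.9 − 3φ)·0.5 = 11.9
φ = (42.90 − 11.9/0.5) / 3 = 6.37 mm/h.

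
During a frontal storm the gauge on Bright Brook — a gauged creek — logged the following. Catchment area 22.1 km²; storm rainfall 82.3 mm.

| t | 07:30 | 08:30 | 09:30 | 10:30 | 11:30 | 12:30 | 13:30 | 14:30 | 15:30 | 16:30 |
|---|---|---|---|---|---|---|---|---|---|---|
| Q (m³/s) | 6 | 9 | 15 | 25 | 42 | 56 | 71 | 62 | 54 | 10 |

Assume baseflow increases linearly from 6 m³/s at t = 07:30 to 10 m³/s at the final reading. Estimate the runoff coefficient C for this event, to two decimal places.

C ≈ 0.53

ΣQ_DR = 270.0 m³/s; V = ΣQ_DR·Δt = 9.720 × 10^5 m³.
Runoff depth d = V / A = 43.98 mm.
C = d / P = 43.98 / 82.3 = 0.53.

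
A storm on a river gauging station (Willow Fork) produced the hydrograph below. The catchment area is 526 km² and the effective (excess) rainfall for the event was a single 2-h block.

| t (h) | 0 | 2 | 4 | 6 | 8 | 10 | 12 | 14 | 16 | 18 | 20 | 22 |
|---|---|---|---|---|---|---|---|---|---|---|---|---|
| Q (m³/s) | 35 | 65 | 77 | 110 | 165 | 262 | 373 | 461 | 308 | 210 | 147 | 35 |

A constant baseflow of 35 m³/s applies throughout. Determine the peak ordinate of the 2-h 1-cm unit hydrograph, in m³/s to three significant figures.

U_p ≈ 170 m³/s

Direct runoff: 0.0, 30.0, 42.0, 75.0, 130.0, 227.0, 338.0, 426.0, 273.0, 175.0, 112.0, 0.0 m³/s; ΣQ_DR = 1828 m³/s, peak = 426.0 m³/s.
Runoff depth d = ΣQ_DR·Δt / A = 1828 × 7200 / (526 km²) = 25.02 mm.
The 1-cm UH is the DRH scaled by (10 mm)/d, so U_p = 426.0 × 10/25.02 = 170 m³/s.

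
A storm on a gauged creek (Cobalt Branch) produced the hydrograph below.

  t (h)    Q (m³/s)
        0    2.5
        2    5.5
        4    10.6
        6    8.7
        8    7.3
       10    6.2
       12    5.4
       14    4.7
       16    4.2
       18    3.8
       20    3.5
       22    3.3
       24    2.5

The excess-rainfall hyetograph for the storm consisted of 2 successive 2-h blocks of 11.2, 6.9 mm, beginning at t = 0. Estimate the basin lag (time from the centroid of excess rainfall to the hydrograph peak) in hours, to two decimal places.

t_L ≈ 2.24 h

Centroid of excess rainfall: t_c = Σ P_i·t̄_i / ΣP_i = 1.7624 h (block centres at 1, 3 h).
Hydrograph peak occurs at t = 4 h, so basin lag t_L = 4 − 1.7624 = 2.24 h.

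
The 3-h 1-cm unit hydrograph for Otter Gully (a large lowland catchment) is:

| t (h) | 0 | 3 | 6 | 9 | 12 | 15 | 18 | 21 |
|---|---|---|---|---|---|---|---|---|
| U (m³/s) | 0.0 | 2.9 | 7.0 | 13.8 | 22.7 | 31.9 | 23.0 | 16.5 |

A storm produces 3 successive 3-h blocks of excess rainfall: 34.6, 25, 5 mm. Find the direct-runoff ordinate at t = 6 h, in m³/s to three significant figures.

By discrete convolution, Q_j = Σ (P_i / 10 mm) · U_{j−i}.
At t = 6 h (j=2): Q = (34.6/10)·7.0 + (25/10)·2.9 + (5/10)·0.0 = 31.5 m³/s.

Q ≈ 31.5 m³/s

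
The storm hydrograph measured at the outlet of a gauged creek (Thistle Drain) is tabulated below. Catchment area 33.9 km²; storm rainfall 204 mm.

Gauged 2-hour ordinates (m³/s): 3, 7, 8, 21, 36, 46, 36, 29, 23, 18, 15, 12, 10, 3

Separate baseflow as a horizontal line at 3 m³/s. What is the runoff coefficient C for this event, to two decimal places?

ΣQ_DR = 225.0 m³/s; V = ΣQ_DR·Δt = 1.620 × 10^6 m³.
Runoff depth d = V / A = 47.79 mm.
C = d / P = 47.79 / 204 = 0.23.

C ≈ 0.23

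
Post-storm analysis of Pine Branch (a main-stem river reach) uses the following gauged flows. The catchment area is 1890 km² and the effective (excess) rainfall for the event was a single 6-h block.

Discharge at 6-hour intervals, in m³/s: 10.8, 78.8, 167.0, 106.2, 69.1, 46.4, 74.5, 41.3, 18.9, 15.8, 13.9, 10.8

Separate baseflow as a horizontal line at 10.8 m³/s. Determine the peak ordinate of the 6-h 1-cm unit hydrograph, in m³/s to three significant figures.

U_p ≈ 261 m³/s

Direct runoff: 0.0, 68.0, 156.2, 95.4, 58.3, 35.6, 63.7, 30.5, 8.1, 5.0, 3.1, 0.0 m³/s; ΣQ_DR = 523.9 m³/s, peak = 156.2 m³/s.
Runoff depth d = ΣQ_DR·Δt / A = 523.9 × 21600 / (1890 km²) = 5.987 mm.
The 1-cm UH is the DRH scaled by (10 mm)/d, so U_p = 156.2 × 10/5.987 = 261 m³/s.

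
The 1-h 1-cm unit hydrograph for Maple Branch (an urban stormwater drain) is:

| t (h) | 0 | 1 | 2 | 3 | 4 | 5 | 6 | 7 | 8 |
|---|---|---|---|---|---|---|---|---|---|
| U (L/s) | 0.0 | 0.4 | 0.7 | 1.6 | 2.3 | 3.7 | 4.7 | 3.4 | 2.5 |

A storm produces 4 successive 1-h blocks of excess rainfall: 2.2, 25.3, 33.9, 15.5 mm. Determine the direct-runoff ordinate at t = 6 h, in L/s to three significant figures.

Q ≈ 20.7 L/s

By discrete convolution, Q_j = Σ (P_i / 10 mm) · U_{j−i}.
At t = 6 h (j=6): Q = (2.2/10)·4.7 + (25.3/10)·3.7 + (33.9/10)·2.3 + (15.5/10)·1.6 = 20.7 L/s.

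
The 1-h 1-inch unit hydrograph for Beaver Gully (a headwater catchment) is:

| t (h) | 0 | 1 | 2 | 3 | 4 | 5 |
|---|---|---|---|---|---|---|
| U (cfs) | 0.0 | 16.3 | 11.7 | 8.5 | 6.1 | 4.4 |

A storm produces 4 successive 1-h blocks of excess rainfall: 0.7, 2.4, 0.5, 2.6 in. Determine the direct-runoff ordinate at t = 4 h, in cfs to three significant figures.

Q ≈ 72.9 cfs

By discrete convolution, Q_j = Σ (P_i / 1 in) · U_{j−i}.
At t = 4 h (j=4): Q = (0.7/1)·6.1 + (2.4/1)·8.5 + (0.5/1)·11.7 + (2.6/1)·16.3 = 72.9 cfs.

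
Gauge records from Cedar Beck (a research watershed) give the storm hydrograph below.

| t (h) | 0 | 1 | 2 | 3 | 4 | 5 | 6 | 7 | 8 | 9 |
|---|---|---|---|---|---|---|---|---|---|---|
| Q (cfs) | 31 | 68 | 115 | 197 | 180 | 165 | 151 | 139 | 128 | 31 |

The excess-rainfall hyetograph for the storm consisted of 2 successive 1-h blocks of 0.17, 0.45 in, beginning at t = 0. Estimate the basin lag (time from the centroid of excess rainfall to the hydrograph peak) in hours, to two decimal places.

t_L ≈ 1.77 h

Centroid of excess rainfall: t_c = Σ P_i·t̄_i / ΣP_i = 1.2258 h (block centres at 0.5, 1.5 h).
Hydrograph peak occurs at t = 3 h, so basin lag t_L = 3 − 1.2258 = 1.77 h.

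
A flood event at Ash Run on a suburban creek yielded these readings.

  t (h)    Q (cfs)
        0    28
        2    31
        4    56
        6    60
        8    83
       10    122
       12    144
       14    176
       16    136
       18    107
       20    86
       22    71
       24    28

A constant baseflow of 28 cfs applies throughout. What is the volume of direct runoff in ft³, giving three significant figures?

Direct-runoff ordinates (Q − Q_b): 0.0, 3.0, 28.0, 32.0, 55.0, 94.0, 116.0, 148.0, 108.0, 79.0, 58.0, 43.0, 0.0 cfs.
ΣQ_DR = 764.0 cfs.
With Δt = 2 h = 7200 s, V = ΣQ_DR · Δt = 764.0 × 7200 = 5.50 × 10^6 ft³.

V ≈ 5.50 × 10^6 ft³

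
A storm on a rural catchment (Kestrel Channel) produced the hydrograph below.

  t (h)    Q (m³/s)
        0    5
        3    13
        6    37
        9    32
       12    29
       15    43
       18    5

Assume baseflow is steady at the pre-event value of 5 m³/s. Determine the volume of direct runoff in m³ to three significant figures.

Direct-runoff ordinates (Q − Q_b): 0.0, 8.0, 32.0, 27.0, 24.0, 38.0, 0.0 m³/s.
ΣQ_DR = 129.0 m³/s.
With Δt = 3 h = 10800 s, V = ΣQ_DR · Δt = 129.0 × 10800 = 1.39 × 10^6 m³.

V ≈ 1.39 × 10^6 m³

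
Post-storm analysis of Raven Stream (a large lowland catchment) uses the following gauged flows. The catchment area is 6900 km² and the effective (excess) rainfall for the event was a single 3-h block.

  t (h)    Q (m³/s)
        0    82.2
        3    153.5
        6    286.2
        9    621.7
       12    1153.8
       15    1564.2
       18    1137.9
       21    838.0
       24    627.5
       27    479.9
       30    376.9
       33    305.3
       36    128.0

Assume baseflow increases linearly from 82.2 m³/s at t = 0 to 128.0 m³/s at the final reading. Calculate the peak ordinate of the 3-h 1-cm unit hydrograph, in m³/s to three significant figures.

Direct runoff: 0.00, 67.48, 196.37, 528.05, 1056.33, 1462.92, 1032.80, 729.08, 514.77, 363.35, 256.53, 181.12, 0.00 m³/s; ΣQ_DR = 6389 m³/s, peak = 1462.92 m³/s.
Runoff depth d = ΣQ_DR·Δt / A = 6389 × 10800 / (6900 km²) = 10.00 mm.
The 1-cm UH is the DRH scaled by (10 mm)/d, so U_p = 1462.92 × 10/10.00 = 1460 m³/s.

U_p ≈ 1460 m³/s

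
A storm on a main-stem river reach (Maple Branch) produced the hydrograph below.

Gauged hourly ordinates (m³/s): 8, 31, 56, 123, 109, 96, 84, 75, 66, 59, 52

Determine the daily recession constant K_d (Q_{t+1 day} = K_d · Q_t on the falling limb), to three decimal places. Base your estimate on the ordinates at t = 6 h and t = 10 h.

K_d ≈ 0.056

Between t = 6 h and t = 10 h the flow falls from 84 to 52 m³/s over 4×1 h = 4 h.
Per-interval ratio K = (52/84)^(1/4) = 0.8870; K_d = K^(24/1) = 0.056.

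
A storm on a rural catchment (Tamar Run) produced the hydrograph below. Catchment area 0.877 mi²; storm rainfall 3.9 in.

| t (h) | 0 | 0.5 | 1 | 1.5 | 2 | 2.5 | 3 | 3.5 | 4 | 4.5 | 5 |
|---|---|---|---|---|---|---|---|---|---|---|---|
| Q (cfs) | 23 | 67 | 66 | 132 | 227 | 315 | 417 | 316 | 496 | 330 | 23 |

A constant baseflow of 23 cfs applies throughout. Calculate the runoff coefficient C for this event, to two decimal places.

C ≈ 0.49

ΣQ_DR = 2159 cfs; V = ΣQ_DR·Δt = 3.886 × 10^6 ft³.
Runoff depth d = V / A = 1.907 in.
C = d / P = 1.907 / 3.9 = 0.49.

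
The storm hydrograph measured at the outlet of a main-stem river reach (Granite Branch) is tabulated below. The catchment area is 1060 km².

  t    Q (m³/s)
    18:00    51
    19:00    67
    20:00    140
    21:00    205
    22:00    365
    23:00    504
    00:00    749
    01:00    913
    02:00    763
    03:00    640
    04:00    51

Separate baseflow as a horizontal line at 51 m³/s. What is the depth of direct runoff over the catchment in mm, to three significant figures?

d ≈ 13.2 mm

Direct runoff: 0.0, 16.0, 89.0, 154.0, 314.0, 453.0, 698.0, 862.0, 712.0, 589.0, 0.0 m³/s; ΣQ_DR = 3887 m³/s.
V = ΣQ_DR · Δt = 3887 × 3600 s = 1.399 × 10^7 m³.
Over A = 1060 km², depth = V / A = 13.2 mm.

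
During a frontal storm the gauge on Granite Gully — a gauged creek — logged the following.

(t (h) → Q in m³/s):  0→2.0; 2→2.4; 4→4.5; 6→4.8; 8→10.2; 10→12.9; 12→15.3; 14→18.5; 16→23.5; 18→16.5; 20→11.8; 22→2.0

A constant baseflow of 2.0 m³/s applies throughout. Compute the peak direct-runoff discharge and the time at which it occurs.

Q_p = 21.5 m³/s at t = 16 h

Subtracting baseflow gives direct-runoff ordinates: 0.0, 0.4, 2.5, 2.8, 8.2, 10.9, 13.3, 16.5, 21.5, 14.5, 9.8, 0.0 m³/s.
The maximum is 21.5 m³/s, occurring at the reading for t = 16 h.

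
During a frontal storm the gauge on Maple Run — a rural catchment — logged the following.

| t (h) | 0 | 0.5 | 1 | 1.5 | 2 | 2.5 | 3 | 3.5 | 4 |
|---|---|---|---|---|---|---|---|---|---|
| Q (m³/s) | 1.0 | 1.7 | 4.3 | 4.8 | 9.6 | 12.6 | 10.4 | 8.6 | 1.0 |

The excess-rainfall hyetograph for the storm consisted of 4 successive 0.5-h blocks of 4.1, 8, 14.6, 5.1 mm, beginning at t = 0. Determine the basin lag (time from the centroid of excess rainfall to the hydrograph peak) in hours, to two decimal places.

t_L ≈ 1.42 h

Centroid of excess rainfall: t_c = Σ P_i·t̄_i / ΣP_i = 1.0755 h (block centres at 0.25, 0.75, 1.25, 1.75 h).
Hydrograph peak occurs at t = 2.5 h, so basin lag t_L = 2.5 − 1.0755 = 1.42 h.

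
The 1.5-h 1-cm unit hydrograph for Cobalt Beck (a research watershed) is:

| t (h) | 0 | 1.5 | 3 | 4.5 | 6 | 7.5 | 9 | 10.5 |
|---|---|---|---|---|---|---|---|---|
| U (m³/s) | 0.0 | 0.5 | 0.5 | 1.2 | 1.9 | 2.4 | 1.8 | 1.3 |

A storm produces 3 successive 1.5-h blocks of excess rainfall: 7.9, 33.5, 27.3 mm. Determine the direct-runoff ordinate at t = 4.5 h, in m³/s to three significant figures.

Q ≈ 3.99 m³/s

By discrete convolution, Q_j = Σ (P_i / 10 mm) · U_{j−i}.
At t = 4.5 h (j=3): Q = (7.9/10)·1.2 + (33.5/10)·0.5 + (27.3/10)·0.5 = 3.99 m³/s.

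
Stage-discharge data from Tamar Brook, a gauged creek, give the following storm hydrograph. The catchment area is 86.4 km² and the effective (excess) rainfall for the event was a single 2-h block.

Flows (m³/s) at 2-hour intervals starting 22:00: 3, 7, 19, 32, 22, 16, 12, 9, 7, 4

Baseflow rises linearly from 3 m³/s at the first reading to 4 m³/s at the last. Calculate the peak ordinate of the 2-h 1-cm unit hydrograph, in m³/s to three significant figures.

Direct runoff: 0.00, 3.89, 15.78, 28.67, 18.56, 12.44, 8.33, 5.22, 3.11, 0.00 m³/s; ΣQ_DR = 96.00 m³/s, peak = 28.67 m³/s.
Runoff depth d = ΣQ_DR·Δt / A = 96.00 × 7200 / (86.4 km²) = 8.000 mm.
The 1-cm UH is the DRH scaled by (10 mm)/d, so U_p = 28.67 × 10/8.000 = 35.8 m³/s.

U_p ≈ 35.8 m³/s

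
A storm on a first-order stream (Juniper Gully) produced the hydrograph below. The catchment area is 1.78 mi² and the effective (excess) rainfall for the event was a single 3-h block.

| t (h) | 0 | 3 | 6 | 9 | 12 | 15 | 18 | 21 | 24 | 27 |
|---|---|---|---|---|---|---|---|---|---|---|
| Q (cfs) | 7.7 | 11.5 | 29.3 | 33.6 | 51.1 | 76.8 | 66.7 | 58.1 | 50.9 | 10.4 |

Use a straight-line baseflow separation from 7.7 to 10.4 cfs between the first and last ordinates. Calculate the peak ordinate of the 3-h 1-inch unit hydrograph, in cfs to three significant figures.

Direct runoff: 0.00, 3.50, 21.00, 25.00, 42.20, 67.60, 57.20, 48.30, 40.80, 0.00 cfs; ΣQ_DR = 305.6 cfs, peak = 67.60 cfs.
Runoff depth d = ΣQ_DR·Δt / A = 305.6 × 10800 / (1.78 mi²) = 0.7981 in.
The 1-inch UH is the DRH scaled by (1 in)/d, so U_p = 67.60 × 1/0.7981 = 84.7 cfs.

U_p ≈ 84.7 cfs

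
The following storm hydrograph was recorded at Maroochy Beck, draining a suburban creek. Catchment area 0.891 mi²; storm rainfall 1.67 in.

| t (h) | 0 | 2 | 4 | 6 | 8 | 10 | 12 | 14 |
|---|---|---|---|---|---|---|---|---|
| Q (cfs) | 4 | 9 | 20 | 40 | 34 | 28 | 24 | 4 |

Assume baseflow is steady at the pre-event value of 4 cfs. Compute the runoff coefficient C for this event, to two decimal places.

C ≈ 0.27

ΣQ_DR = 131.0 cfs; V = ΣQ_DR·Δt = 9.432 × 10^5 ft³.
Runoff depth d = V / A = 0.4557 in.
C = d / P = 0.4557 / 1.67 = 0.27.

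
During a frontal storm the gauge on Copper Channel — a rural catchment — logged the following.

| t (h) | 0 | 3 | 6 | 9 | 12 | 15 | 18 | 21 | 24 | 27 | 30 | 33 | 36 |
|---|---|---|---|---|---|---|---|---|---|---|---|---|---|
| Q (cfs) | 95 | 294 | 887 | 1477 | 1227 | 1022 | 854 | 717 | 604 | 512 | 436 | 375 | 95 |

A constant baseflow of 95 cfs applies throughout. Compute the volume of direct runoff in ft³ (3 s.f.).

Direct-runoff ordinates (Q − Q_b): 0.0, 199.0, 792.0, 1382.0, 1132.0, 927.0, 759.0, 622.0, 509.0, 417.0, 341.0, 280.0, 0.0 cfs.
ΣQ_DR = 7360 cfs.
With Δt = 3 h = 10800 s, V = ΣQ_DR · Δt = 7360 × 10800 = 7.95 × 10^7 ft³.

V ≈ 7.95 × 10^7 ft³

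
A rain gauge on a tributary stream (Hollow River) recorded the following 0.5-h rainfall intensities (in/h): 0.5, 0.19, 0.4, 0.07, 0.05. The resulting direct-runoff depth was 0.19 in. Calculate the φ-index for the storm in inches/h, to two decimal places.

φ ≈ 0.26 in/h

Only the 2 blocks with intensity above φ contribute runoff: 0.5, 0.4 in/h.
Σ(I−φ)·Δt = d  ⇒  (0.5+0.4 − 2φ)·0.5 = 0.19
φ = (0.9000 − 0.19/0.5) / 2 = 0.26 in/h.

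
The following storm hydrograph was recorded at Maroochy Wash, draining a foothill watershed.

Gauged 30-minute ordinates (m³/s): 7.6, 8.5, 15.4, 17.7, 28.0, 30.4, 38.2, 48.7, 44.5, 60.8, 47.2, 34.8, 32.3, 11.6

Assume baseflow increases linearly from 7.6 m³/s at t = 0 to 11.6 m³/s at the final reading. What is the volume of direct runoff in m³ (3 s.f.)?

Direct-runoff ordinates (Q − Q_b): 0.00, 0.59, 7.18, 9.18, 19.17, 21.26, 28.75, 38.95, 34.44, 50.43, 36.52, 23.82, 21.01, 0.00 m³/s.
ΣQ_DR = 291.3 m³/s.
With Δt = 0.5 h = 1800 s, V = ΣQ_DR · Δt = 291.3 × 1800 = 5.24 × 10^5 m³.

V ≈ 5.24 × 10^5 m³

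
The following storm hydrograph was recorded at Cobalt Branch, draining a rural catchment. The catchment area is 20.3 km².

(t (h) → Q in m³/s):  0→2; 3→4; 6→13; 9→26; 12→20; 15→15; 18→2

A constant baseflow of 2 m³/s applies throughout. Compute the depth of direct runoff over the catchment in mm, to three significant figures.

d ≈ 36.2 mm

Direct runoff: 0.0, 2.0, 11.0, 24.0, 18.0, 13.0, 0.0 m³/s; ΣQ_DR = 68.00 m³/s.
V = ΣQ_DR · Δt = 68.00 × 10800 s = 7.344 × 10^5 m³.
Over A = 20.3 km², depth = V / A = 36.2 mm.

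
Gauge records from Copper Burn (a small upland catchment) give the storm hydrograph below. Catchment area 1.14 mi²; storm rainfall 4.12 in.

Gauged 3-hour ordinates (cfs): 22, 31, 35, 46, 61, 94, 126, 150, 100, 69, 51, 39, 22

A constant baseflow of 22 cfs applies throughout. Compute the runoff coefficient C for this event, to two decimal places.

C ≈ 0.55

ΣQ_DR = 560.0 cfs; V = ΣQ_DR·Δt = 6.048 × 10^6 ft³.
Runoff depth d = V / A = 2.284 in.
C = d / P = 2.284 / 4.12 = 0.55.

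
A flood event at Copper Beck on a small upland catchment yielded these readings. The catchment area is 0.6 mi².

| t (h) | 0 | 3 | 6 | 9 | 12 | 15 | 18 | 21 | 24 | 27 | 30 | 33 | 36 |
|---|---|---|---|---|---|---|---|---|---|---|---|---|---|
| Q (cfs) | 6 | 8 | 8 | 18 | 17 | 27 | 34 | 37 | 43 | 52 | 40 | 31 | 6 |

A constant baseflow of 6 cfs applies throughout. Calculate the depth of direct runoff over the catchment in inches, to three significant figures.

d ≈ 1.93 in

Direct runoff: 0.0, 2.0, 2.0, 12.0, 11.0, 21.0, 28.0, 31.0, 37.0, 46.0, 34.0, 25.0, 0.0 cfs; ΣQ_DR = 249.0 cfs.
V = ΣQ_DR · Δt = 249.0 × 10800 s = 2.689 × 10^6 ft³.
Over A = 0.6 mi², depth = V / A = 1.93 in.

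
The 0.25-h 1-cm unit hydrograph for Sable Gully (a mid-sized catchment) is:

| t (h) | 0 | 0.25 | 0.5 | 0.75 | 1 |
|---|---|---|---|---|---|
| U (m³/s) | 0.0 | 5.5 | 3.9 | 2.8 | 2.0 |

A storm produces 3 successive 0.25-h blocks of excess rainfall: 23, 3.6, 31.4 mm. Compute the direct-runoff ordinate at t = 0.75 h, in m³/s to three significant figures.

By discrete convolution, Q_j = Σ (P_i / 10 mm) · U_{j−i}.
At t = 0.75 h (j=3): Q = (23/10)·2.8 + (3.6/10)·3.9 + (31.4/10)·5.5 = 25.1 m³/s.

Q ≈ 25.1 m³/s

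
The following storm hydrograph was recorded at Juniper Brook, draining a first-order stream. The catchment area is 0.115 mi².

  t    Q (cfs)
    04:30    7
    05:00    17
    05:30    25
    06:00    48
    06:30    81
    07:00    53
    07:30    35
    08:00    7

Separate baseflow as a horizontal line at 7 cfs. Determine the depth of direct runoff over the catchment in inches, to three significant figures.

d ≈ 1.46 in

Direct runoff: 0.0, 10.0, 18.0, 41.0, 74.0, 46.0, 28.0, 0.0 cfs; ΣQ_DR = 217.0 cfs.
V = ΣQ_DR · Δt = 217.0 × 1800 s = 3.906 × 10^5 ft³.
Over A = 0.115 mi², depth = V / A = 1.46 in.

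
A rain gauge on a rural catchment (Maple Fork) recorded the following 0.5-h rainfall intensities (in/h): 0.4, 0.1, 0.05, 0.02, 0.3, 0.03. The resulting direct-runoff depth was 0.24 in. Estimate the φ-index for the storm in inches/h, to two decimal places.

Only the 2 blocks with intensity above φ contribute runoff: 0.4, 0.3 in/h.
Σ(I−φ)·Δt = d  ⇒  (0.4+0.3 − 2φ)·0.5 = 0.24
φ = (0.7000 − 0.24/0.5) / 2 = 0.11 in/h.

φ ≈ 0.11 in/h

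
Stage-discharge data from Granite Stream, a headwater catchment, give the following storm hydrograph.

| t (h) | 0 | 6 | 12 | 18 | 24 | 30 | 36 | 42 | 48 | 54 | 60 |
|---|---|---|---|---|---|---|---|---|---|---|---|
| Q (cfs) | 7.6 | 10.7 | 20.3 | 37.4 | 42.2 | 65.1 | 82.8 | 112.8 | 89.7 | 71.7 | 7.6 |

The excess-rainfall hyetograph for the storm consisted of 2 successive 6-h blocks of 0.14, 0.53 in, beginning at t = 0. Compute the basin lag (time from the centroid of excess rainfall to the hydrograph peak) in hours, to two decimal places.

Centroid of excess rainfall: t_c = Σ P_i·t̄_i / ΣP_i = 7.7463 h (block centres at 3, 9 h).
Hydrograph peak occurs at t = 42 h, so basin lag t_L = 42 − 7.7463 = 34.25 h.

t_L ≈ 34.25 h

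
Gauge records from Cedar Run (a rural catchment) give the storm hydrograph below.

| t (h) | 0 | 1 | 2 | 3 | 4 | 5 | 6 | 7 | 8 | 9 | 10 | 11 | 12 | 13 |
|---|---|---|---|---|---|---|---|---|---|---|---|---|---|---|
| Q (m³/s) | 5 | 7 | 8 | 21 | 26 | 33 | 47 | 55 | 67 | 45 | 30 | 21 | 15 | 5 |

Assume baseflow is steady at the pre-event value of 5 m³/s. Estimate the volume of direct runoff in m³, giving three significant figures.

V ≈ 1.13 × 10^6 m³

Direct-runoff ordinates (Q − Q_b): 0.0, 2.0, 3.0, 16.0, 21.0, 28.0, 42.0, 50.0, 62.0, 40.0, 25.0, 16.0, 10.0, 0.0 m³/s.
ΣQ_DR = 315.0 m³/s.
With Δt = 1 h = 3600 s, V = ΣQ_DR · Δt = 315.0 × 3600 = 1.13 × 10^6 m³.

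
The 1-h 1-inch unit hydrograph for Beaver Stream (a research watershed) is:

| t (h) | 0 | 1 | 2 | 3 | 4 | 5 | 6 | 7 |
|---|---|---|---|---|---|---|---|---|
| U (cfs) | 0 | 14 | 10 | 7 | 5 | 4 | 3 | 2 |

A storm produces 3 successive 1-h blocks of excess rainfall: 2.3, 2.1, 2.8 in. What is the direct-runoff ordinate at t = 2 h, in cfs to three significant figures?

By discrete convolution, Q_j = Σ (P_i / 1 in) · U_{j−i}.
At t = 2 h (j=2): Q = (2.3/1)·10 + (2.1/1)·14 + (2.8/1)·0 = 52.4 cfs.

Q ≈ 52.4 cfs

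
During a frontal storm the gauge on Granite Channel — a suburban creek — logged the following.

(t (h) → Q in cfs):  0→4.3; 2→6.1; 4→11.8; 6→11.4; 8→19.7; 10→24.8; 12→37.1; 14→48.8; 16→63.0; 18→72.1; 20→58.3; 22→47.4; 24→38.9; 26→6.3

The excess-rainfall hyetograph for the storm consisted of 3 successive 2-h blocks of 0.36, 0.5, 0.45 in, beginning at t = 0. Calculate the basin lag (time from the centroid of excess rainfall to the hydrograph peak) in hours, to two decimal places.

Centroid of excess rainfall: t_c = Σ P_i·t̄_i / ΣP_i = 3.1374 h (block centres at 1, 3, 5 h).
Hydrograph peak occurs at t = 18 h, so basin lag t_L = 18 − 3.1374 = 14.86 h.

t_L ≈ 14.86 h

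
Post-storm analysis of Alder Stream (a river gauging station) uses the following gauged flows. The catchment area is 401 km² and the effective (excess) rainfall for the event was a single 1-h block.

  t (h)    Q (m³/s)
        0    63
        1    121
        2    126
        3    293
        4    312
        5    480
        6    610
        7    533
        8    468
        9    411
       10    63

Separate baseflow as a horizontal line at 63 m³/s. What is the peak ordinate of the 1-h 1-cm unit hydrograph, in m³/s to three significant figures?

U_p ≈ 219 m³/s

Direct runoff: 0.0, 58.0, 63.0, 230.0, 249.0, 417.0, 547.0, 470.0, 405.0, 348.0, 0.0 m³/s; ΣQ_DR = 2787 m³/s, peak = 547.0 m³/s.
Runoff depth d = ΣQ_DR·Δt / A = 2787 × 3600 / (401 km²) = 25.02 mm.
The 1-cm UH is the DRH scaled by (10 mm)/d, so U_p = 547.0 × 10/25.02 = 219 m³/s.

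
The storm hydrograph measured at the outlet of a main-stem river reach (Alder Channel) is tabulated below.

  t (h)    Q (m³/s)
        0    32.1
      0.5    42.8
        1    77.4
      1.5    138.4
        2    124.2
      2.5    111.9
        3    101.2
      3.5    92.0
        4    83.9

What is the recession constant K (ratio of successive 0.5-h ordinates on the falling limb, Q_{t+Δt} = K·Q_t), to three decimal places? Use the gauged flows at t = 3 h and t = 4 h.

K ≈ 0.911

Using the recession-limb readings at t = 3 h and t = 4 h: Q falls from 101.2 to 83.9 m³/s over 2 intervals.
K = (Q₂/Q₁)^(1/2) = (83.9/101.2)^(1/2) = 0.911.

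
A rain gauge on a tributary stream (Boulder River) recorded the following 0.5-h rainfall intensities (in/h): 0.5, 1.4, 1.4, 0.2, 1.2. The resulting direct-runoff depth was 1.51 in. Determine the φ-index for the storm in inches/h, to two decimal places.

Only the 4 blocks with intensity above φ contribute runoff: 0.5, 1.4, 1.4, 1.2 in/h.
Σ(I−φ)·Δt = d  ⇒  (0.5+1.4+1.4+1.2 − 4φ)·0.5 = 1.51
φ = (4.500 − 1.51/0.5) / 4 = 0.37 in/h.

φ ≈ 0.37 in/h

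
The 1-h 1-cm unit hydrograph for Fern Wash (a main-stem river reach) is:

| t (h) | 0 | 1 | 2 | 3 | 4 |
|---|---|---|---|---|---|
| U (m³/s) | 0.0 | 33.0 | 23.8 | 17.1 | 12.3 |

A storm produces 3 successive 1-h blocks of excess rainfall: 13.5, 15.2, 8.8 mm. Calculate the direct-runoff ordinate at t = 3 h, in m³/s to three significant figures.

Q ≈ 88.3 m³/s

By discrete convolution, Q_j = Σ (P_i / 10 mm) · U_{j−i}.
At t = 3 h (j=3): Q = (13.5/10)·17.1 + (15.2/10)·23.8 + (8.8/10)·33.0 = 88.3 m³/s.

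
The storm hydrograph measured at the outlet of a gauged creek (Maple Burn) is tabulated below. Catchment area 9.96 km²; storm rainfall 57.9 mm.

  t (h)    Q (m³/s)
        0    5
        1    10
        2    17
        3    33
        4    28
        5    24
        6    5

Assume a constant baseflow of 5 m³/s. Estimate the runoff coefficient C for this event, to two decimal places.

C ≈ 0.54

ΣQ_DR = 87.00 m³/s; V = ΣQ_DR·Δt = 3.132 × 10^5 m³.
Runoff depth d = V / A = 31.45 mm.
C = d / P = 31.45 / 57.9 = 0.54.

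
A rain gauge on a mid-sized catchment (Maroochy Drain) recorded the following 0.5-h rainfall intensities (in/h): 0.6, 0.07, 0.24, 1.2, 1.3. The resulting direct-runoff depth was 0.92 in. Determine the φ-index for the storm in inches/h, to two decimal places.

φ ≈ 0.42 in/h

Only the 3 blocks with intensity above φ contribute runoff: 0.6, 1.2, 1.3 in/h.
Σ(I−φ)·Δt = d  ⇒  (0.6+1.2+1.3 − 3φ)·0.5 = 0.92
φ = (3.100 − 0.92/0.5) / 3 = 0.42 in/h.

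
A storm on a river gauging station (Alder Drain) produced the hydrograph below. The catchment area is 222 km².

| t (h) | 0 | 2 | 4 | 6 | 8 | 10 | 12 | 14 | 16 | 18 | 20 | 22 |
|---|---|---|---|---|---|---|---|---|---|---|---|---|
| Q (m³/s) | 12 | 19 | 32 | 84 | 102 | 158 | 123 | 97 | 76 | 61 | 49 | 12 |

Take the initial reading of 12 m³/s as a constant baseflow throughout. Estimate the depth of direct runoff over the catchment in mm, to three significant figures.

d ≈ 22.1 mm

Direct runoff: 0.0, 7.0, 20.0, 72.0, 90.0, 146.0, 111.0, 85.0, 64.0, 49.0, 37.0, 0.0 m³/s; ΣQ_DR = 681.0 m³/s.
V = ΣQ_DR · Δt = 681.0 × 7200 s = 4.903 × 10^6 m³.
Over A = 222 km², depth = V / A = 22.1 mm.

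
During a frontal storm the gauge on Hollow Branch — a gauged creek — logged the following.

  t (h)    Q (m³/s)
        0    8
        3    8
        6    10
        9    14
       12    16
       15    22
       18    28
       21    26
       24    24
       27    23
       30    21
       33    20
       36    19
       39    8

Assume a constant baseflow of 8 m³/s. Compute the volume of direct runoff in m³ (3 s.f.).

Direct-runoff ordinates (Q − Q_b): 0.0, 0.0, 2.0, 6.0, 8.0, 14.0, 20.0, 18.0, 16.0, 15.0, 13.0, 12.0, 11.0, 0.0 m³/s.
ΣQ_DR = 135.0 m³/s.
With Δt = 3 h = 10800 s, V = ΣQ_DR · Δt = 135.0 × 10800 = 1.46 × 10^6 m³.

V ≈ 1.46 × 10^6 m³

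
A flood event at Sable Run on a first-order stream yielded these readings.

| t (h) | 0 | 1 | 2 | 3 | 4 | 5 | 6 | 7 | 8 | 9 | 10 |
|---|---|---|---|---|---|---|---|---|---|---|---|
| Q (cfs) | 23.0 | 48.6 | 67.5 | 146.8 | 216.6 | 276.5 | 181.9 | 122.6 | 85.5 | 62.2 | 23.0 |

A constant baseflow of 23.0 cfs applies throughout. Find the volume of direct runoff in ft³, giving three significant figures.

Direct-runoff ordinates (Q − Q_b): 0.0, 25.6, 44.5, 123.8, 193.6, 253.5, 158.9, 99.6, 62.5, 39.2, 0.0 cfs.
ΣQ_DR = 1001 cfs.
With Δt = 1 h = 3600 s, V = ΣQ_DR · Δt = 1001 × 3600 = 3.60 × 10^6 ft³.

V ≈ 3.60 × 10^6 ft³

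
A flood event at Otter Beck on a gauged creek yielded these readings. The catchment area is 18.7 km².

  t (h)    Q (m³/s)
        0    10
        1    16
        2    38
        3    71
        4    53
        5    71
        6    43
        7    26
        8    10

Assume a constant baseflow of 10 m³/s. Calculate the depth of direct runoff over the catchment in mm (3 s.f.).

Direct runoff: 0.0, 6.0, 28.0, 61.0, 43.0, 61.0, 33.0, 16.0, 0.0 m³/s; ΣQ_DR = 248.0 m³/s.
V = ΣQ_DR · Δt = 248.0 × 3600 s = 8.928 × 10^5 m³.
Over A = 18.7 km², depth = V / A = 47.7 mm.

d ≈ 47.7 mm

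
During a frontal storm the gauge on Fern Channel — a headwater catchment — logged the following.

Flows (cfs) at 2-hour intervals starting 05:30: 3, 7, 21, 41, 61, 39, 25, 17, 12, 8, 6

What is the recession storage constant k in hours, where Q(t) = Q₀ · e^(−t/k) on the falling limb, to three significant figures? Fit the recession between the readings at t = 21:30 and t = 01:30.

On the falling limb, Q drops from 12 to 6 cfs between t = 21:30 and t = 01:30 (Δt = 4 h).
k = −Δt / ln(Q₂/Q₁) = −4 / ln(6/12) = 5.77 h.

k ≈ 5.77 h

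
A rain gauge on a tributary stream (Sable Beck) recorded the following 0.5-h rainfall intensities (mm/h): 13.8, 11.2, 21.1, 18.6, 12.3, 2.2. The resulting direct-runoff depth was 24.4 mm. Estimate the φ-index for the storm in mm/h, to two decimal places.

φ ≈ 5.64 mm/h

Only the 5 blocks with intensity above φ contribute runoff: 13.8, 11.2, 21.1, 18.6, 12.3 mm/h.
Σ(I−φ)·Δt = d  ⇒  (13.8+11.2+21.1+18.6+12.3 − 5φ)·0.5 = 24.4
φ = (77.00 − 24.4/0.5) / 5 = 5.64 mm/h.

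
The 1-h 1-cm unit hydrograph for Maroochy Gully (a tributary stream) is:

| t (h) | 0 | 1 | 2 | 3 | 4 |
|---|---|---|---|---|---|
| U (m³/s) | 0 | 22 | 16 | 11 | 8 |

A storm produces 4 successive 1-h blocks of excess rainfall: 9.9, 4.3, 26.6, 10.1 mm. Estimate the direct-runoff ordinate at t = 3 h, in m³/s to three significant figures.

Q ≈ 76.3 m³/s

By discrete convolution, Q_j = Σ (P_i / 10 mm) · U_{j−i}.
At t = 3 h (j=3): Q = (9.9/10)·11 + (4.3/10)·16 + (26.6/10)·22 + (10.1/10)·0 = 76.3 m³/s.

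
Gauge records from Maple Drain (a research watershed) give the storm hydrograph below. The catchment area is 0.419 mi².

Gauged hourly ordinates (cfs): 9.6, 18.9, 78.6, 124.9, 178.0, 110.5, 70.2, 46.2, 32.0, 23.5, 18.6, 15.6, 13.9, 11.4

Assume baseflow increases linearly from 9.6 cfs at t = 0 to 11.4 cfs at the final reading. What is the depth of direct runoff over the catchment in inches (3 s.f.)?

d ≈ 2.24 in

Direct runoff: 0.00, 9.16, 68.72, 114.88, 167.85, 100.21, 59.77, 35.63, 21.29, 12.65, 7.62, 4.48, 2.64, 0.00 cfs; ΣQ_DR = 604.9 cfs.
V = ΣQ_DR · Δt = 604.9 × 3600 s = 2.178 × 10^6 ft³.
Over A = 0.419 mi², depth = V / A = 2.24 in.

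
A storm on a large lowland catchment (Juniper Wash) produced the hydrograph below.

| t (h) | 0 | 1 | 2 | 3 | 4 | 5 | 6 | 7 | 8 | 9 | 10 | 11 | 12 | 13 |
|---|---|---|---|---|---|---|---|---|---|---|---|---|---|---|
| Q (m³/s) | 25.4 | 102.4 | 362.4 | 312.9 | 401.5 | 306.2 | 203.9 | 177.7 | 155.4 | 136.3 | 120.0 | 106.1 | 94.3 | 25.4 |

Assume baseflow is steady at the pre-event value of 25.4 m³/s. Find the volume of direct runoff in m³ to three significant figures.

Direct-runoff ordinates (Q − Q_b): 0.0, 77.0, 337.0, 287.5, 376.1, 280.8, 178.5, 152.3, 130.0, 110.9, 94.6, 80.7, 68.9, 0.0 m³/s.
ΣQ_DR = 2174 m³/s.
With Δt = 1 h = 3600 s, V = ΣQ_DR · Δt = 2174 × 3600 = 7.83 × 10^6 m³.

V ≈ 7.83 × 10^6 m³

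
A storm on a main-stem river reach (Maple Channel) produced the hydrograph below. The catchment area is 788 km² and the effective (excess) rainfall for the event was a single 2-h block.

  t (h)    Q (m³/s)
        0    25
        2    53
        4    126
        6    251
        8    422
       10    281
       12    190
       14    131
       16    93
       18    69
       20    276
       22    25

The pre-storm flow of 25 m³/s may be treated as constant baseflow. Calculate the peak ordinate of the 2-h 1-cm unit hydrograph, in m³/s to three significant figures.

Direct runoff: 0.0, 28.0, 101.0, 226.0, 397.0, 256.0, 165.0, 106.0, 68.0, 44.0, 251.0, 0.0 m³/s; ΣQ_DR = 1642 m³/s, peak = 397.0 m³/s.
Runoff depth d = ΣQ_DR·Δt / A = 1642 × 7200 / (788 km²) = 15.00 mm.
The 1-cm UH is the DRH scaled by (10 mm)/d, so U_p = 397.0 × 10/15.00 = 265 m³/s.

U_p ≈ 265 m³/s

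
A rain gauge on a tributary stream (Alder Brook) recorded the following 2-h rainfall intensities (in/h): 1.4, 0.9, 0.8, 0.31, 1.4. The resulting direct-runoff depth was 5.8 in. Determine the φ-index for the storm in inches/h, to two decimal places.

φ ≈ 0.40 in/h

Only the 4 blocks with intensity above φ contribute runoff: 1.4, 0.9, 0.8, 1.4 in/h.
Σ(I−φ)·Δt = d  ⇒  (1.4+0.9+0.8+1.4 − 4φ)·2 = 5.8
φ = (4.500 − 5.8/2) / 4 = 0.40 in/h.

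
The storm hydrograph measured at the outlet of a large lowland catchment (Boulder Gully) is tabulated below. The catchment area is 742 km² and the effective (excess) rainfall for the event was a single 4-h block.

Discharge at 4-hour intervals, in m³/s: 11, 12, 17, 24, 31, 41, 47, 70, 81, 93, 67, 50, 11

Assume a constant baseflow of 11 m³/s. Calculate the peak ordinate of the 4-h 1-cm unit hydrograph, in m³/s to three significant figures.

Direct runoff: 0.0, 1.0, 6.0, 13.0, 20.0, 30.0, 36.0, 59.0, 70.0, 82.0, 56.0, 39.0, 0.0 m³/s; ΣQ_DR = 412.0 m³/s, peak = 82.0 m³/s.
Runoff depth d = ΣQ_DR·Δt / A = 412.0 × 14400 / (742 km²) = 7.996 mm.
The 1-cm UH is the DRH scaled by (10 mm)/d, so U_p = 82.0 × 10/7.996 = 103 m³/s.

U_p ≈ 103 m³/s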